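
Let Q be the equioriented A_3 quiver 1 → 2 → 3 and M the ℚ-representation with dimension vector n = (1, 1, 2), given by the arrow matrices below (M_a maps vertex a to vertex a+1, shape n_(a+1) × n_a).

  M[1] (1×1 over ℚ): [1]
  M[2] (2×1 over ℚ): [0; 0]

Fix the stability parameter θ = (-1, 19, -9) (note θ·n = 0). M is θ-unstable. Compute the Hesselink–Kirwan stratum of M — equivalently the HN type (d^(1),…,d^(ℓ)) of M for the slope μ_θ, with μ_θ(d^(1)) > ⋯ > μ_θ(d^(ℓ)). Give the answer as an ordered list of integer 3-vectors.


Interval decomposition of M: I[1,2], I[3,3]^2.
HN type (ℓ=3): μ^(1)=19; μ^(2)=-1; μ^(3)=-9

((0, 1, 0); (1, 0, 0); (0, 0, 2))


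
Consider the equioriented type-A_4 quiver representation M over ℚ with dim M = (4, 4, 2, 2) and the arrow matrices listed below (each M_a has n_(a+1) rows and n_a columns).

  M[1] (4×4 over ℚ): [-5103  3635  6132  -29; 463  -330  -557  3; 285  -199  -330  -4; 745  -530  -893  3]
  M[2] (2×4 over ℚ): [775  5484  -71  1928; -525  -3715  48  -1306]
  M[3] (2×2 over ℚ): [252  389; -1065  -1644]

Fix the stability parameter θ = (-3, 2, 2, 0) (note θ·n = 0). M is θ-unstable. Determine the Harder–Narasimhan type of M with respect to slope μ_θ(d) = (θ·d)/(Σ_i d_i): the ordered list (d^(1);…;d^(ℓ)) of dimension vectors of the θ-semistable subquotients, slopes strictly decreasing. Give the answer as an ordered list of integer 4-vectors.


Via rank(M_{q-1}∘⋯∘M_p): M ≅ I[1,2]^2, I[1,4]^2.
μ_θ-semistable layers: μ^(1)=2; μ^(2)=4/3; μ^(3)=-3

((0, 2, 0, 0); (0, 2, 2, 2); (4, 0, 0, 0))


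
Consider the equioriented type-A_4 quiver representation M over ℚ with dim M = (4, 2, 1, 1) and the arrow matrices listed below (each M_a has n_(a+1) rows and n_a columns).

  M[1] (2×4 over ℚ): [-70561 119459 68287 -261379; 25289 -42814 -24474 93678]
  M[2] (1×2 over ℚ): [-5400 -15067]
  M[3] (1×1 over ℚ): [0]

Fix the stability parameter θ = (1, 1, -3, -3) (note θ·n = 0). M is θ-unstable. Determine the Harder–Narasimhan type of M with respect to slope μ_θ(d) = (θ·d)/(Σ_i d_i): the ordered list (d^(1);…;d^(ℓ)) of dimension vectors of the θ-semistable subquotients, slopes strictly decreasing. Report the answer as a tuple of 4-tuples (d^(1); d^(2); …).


Interval decomposition of M: I[1,1]^2, I[1,2], I[1,3], I[4,4].
HN type (ℓ=3): μ^(1)=1; μ^(2)=-1/3; μ^(3)=-3

((3, 1, 0, 0); (1, 1, 1, 0); (0, 0, 0, 1))


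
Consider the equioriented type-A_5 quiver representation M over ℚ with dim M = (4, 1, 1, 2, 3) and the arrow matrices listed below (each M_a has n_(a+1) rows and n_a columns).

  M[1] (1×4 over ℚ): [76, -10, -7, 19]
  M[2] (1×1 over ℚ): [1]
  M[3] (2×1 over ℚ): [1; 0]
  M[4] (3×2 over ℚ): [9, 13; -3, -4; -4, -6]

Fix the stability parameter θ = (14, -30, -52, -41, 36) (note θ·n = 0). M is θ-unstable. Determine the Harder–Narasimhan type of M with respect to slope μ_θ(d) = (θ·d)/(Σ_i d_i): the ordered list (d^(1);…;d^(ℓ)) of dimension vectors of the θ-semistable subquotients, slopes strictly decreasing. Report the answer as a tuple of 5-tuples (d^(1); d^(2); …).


Barcode: M ≅ I[1,1]^3, I[1,5], I[4,5], I[5,5]. HN layers by μ_θ (4 steps, strictly decreasing):
  μ^(1)=36; μ^(2)=14; μ^(3)=-109/4; μ^(4)=-41

((0, 0, 0, 0, 3); (3, 0, 0, 0, 0); (1, 1, 1, 1, 0); (0, 0, 0, 1, 0))


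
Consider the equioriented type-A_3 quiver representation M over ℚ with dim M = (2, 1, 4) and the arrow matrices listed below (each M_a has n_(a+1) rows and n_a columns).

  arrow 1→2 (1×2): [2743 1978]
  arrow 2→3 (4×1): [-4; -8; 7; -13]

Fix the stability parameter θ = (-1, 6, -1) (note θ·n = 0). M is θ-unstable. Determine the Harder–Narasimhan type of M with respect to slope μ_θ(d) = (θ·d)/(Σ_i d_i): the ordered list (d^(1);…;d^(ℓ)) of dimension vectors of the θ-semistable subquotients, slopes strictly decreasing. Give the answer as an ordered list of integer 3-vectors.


Interval decomposition of M: I[1,1], I[1,3], I[3,3]^3.
HN type (ℓ=2): μ^(1)=5/2; μ^(2)=-1

((0, 1, 1); (2, 0, 3))


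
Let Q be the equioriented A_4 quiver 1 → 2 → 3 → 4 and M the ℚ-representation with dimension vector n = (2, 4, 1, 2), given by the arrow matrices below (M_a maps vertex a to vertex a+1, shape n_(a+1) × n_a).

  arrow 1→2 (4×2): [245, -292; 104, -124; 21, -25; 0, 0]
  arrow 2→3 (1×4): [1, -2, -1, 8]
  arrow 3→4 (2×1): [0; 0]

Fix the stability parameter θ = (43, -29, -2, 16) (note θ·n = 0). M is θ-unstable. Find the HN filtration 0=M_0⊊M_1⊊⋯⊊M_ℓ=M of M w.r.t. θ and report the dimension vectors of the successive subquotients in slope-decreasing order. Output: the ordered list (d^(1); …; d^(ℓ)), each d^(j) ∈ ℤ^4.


Interval decomposition of M: I[1,2], I[1,3], I[2,2]^2, I[4,4]^2.
HN type (ℓ=4): μ^(1)=16; μ^(2)=7; μ^(3)=4; μ^(4)=-29

((0, 0, 0, 2); (1, 1, 0, 0); (1, 1, 1, 0); (0, 2, 0, 0))


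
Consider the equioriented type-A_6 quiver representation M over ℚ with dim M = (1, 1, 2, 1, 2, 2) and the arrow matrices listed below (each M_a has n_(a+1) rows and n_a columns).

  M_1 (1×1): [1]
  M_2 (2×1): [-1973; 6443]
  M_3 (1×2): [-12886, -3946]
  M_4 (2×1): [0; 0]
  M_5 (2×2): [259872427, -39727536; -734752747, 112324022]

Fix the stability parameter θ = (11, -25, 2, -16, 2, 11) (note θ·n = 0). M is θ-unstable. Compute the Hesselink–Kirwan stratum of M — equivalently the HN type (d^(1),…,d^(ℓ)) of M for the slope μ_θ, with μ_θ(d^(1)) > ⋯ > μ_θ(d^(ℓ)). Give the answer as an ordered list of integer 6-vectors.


Via rank(M_{q-1}∘⋯∘M_p): M ≅ I[1,3], I[3,4], I[5,6]^2.
μ_θ-semistable layers: μ^(1)=11; μ^(2)=2; μ^(3)=-7

((0, 0, 0, 0, 0, 2); (0, 0, 1, 0, 2, 0); (1, 1, 1, 1, 0, 0))


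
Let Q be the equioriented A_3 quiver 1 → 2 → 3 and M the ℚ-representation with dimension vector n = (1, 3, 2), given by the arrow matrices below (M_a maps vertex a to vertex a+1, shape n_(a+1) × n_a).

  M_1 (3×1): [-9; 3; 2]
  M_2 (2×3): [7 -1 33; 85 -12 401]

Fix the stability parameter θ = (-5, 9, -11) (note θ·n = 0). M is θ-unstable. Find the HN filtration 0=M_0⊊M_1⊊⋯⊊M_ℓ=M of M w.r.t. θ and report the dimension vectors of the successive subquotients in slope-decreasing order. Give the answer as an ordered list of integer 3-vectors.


Barcode: M ≅ I[1,3], I[2,2], I[2,3]. HN layers by μ_θ (3 steps, strictly decreasing):
  μ^(1)=9; μ^(2)=-1; μ^(3)=-5

((0, 1, 0); (0, 2, 2); (1, 0, 0))


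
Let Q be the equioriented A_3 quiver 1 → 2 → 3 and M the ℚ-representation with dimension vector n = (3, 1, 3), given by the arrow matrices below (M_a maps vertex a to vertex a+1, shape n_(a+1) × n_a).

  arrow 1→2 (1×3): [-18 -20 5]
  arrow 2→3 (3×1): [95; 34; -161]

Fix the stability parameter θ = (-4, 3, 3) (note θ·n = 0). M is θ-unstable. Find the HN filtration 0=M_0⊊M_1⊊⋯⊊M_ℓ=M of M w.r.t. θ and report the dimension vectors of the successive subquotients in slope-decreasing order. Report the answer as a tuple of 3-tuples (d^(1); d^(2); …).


Barcode: M ≅ I[1,1]^2, I[1,3], I[3,3]^2. HN layers by μ_θ (2 steps, strictly decreasing):
  μ^(1)=3; μ^(2)=-4

((0, 1, 3); (3, 0, 0))


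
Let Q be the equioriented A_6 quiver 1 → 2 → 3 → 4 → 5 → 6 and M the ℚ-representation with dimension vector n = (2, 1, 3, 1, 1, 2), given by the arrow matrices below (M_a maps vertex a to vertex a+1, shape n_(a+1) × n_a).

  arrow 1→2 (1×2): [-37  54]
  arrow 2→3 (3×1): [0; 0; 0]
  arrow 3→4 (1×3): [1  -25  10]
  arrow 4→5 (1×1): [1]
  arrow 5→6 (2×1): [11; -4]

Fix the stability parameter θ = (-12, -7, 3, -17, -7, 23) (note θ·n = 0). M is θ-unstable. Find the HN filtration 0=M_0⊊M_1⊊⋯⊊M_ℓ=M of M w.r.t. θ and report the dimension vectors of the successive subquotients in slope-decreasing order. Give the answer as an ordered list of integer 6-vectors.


Via rank(M_{q-1}∘⋯∘M_p): M ≅ I[1,1], I[1,2], I[3,3]^2, I[3,6], I[6,6].
μ_θ-semistable layers: μ^(1)=23; μ^(2)=3; μ^(3)=-7; μ^(4)=-12

((0, 0, 0, 0, 0, 2); (0, 0, 2, 0, 0, 0); (0, 1, 1, 1, 1, 0); (2, 0, 0, 0, 0, 0))


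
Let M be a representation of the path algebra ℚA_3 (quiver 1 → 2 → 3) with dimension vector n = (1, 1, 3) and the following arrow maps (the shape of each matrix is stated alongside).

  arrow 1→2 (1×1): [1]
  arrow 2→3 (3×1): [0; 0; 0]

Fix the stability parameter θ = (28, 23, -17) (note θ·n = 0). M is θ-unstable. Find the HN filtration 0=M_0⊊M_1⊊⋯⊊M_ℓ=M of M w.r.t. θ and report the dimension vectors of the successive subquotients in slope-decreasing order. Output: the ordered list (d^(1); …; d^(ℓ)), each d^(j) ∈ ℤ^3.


Interval decomposition of M: I[1,2], I[3,3]^3.
HN type (ℓ=2): μ^(1)=51/2; μ^(2)=-17

((1, 1, 0); (0, 0, 3))


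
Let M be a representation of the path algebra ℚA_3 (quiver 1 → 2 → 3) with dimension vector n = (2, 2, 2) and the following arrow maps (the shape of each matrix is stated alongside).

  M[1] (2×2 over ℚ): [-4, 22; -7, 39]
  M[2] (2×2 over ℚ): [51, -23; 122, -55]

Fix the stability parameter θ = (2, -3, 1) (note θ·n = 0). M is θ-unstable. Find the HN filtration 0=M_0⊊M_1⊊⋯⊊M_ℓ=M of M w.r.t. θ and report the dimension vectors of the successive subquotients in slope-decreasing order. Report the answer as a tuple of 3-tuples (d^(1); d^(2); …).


Via rank(M_{q-1}∘⋯∘M_p): M ≅ I[1,3]^2.
μ_θ-semistable layers: μ^(1)=1; μ^(2)=-1/2

((0, 0, 2); (2, 2, 0))


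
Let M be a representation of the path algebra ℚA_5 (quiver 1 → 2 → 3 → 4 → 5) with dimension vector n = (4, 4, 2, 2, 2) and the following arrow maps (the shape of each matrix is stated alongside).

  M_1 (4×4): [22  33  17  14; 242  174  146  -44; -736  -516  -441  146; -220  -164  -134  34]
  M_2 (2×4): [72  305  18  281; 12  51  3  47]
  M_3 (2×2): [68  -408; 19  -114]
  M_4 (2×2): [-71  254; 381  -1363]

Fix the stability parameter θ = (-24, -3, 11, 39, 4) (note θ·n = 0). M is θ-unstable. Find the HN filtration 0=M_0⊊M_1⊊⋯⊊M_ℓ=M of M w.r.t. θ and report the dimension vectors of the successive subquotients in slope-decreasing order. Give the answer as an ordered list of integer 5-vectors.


Via rank(M_{q-1}∘⋯∘M_p): M ≅ I[1,2]^2, I[1,3], I[1,5], I[4,5].
μ_θ-semistable layers: μ^(1)=43/2; μ^(2)=11; μ^(3)=-3; μ^(4)=-24

((0, 0, 0, 2, 2); (0, 0, 2, 0, 0); (0, 4, 0, 0, 0); (4, 0, 0, 0, 0))


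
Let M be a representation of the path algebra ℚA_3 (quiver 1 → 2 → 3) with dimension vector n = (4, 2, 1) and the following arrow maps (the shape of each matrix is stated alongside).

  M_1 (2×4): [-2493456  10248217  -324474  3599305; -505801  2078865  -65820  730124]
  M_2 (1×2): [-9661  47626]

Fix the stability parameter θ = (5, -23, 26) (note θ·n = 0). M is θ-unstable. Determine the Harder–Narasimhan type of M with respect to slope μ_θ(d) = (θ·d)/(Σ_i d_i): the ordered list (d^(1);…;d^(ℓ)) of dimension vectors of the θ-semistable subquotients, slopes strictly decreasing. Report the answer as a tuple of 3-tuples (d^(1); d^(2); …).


Interval decomposition of M: I[1,1]^2, I[1,2], I[1,3].
HN type (ℓ=3): μ^(1)=26; μ^(2)=5; μ^(3)=-9

((0, 0, 1); (2, 0, 0); (2, 2, 0))


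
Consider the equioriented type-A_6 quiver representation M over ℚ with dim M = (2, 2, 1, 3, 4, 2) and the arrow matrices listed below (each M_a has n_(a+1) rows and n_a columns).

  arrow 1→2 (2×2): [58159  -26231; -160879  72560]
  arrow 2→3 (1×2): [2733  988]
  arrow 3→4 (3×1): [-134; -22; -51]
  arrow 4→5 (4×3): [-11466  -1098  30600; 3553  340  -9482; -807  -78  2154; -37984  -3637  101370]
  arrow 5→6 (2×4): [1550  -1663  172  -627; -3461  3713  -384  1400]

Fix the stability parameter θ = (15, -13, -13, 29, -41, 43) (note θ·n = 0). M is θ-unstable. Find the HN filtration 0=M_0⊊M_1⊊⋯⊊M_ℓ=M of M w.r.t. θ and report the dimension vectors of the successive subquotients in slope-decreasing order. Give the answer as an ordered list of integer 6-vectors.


Via rank(M_{q-1}∘⋯∘M_p): M ≅ I[1,2], I[1,4], I[4,6]^2, I[5,5]^2.
μ_θ-semistable layers: μ^(1)=43; μ^(2)=29; μ^(3)=1; μ^(4)=-11/3; μ^(5)=-6; μ^(6)=-41

((0, 0, 0, 0, 0, 2); (0, 0, 0, 1, 0, 0); (1, 1, 0, 0, 0, 0); (1, 1, 1, 0, 0, 0); (0, 0, 0, 2, 2, 0); (0, 0, 0, 0, 2, 0))


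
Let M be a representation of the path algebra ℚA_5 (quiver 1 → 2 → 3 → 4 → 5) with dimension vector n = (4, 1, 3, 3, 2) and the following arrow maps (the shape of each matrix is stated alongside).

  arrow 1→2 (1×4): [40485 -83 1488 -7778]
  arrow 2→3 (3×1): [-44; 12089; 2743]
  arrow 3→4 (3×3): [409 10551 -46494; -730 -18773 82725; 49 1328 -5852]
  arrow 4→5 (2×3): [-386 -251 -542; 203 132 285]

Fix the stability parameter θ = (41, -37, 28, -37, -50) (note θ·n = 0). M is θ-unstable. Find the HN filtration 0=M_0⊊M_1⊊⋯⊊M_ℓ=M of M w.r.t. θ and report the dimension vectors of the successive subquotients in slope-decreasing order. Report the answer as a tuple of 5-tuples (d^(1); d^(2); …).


Barcode: M ≅ I[1,1]^3, I[1,5], I[3,4], I[3,5]. HN layers by μ_θ (4 steps, strictly decreasing):
  μ^(1)=41; μ^(2)=-9/2; μ^(3)=-11; μ^(4)=-59/3

((3, 0, 0, 0, 0); (0, 0, 1, 1, 0); (1, 1, 1, 1, 1); (0, 0, 1, 1, 1))


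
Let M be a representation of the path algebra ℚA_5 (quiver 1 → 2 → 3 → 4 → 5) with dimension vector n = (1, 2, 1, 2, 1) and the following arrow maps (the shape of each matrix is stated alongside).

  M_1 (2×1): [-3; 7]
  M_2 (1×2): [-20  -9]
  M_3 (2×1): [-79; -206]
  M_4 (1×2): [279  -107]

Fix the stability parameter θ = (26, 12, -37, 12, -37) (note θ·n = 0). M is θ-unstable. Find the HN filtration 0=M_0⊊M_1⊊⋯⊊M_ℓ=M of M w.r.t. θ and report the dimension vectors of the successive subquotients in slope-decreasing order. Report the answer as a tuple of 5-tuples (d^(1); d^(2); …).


Via rank(M_{q-1}∘⋯∘M_p): M ≅ I[1,5], I[2,2], I[4,4].
μ_θ-semistable layers: μ^(1)=12; μ^(2)=-24/5

((0, 1, 0, 1, 0); (1, 1, 1, 1, 1))


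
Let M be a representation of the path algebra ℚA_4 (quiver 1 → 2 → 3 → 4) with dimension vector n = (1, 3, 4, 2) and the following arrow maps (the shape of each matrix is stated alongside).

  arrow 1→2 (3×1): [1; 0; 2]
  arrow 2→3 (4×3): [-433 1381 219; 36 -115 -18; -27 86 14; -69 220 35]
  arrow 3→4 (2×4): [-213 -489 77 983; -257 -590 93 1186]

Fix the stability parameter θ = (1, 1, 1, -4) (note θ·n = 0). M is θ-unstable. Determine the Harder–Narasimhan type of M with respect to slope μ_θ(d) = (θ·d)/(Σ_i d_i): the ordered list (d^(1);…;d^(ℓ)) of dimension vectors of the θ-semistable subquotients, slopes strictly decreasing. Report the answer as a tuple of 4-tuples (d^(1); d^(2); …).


Via rank(M_{q-1}∘⋯∘M_p): M ≅ I[1,4], I[2,3], I[2,4], I[3,3].
μ_θ-semistable layers: μ^(1)=1; μ^(2)=-1/4; μ^(3)=-2/3

((0, 1, 2, 0); (1, 1, 1, 1); (0, 1, 1, 1))


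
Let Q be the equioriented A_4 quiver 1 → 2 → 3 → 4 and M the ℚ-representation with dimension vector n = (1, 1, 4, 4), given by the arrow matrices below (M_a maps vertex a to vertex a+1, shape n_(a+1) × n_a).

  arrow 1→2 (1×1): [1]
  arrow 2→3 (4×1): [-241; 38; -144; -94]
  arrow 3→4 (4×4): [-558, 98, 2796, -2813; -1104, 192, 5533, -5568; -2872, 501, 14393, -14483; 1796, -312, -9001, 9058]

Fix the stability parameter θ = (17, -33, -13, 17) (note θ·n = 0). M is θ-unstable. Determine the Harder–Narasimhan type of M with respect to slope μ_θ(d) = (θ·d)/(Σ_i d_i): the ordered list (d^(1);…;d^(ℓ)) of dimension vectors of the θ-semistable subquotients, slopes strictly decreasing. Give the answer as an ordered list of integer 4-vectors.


Interval decomposition of M: I[1,3], I[3,4]^3, I[4,4].
HN type (ℓ=3): μ^(1)=17; μ^(2)=-29/3; μ^(3)=-13

((0, 0, 0, 4); (1, 1, 1, 0); (0, 0, 3, 0))


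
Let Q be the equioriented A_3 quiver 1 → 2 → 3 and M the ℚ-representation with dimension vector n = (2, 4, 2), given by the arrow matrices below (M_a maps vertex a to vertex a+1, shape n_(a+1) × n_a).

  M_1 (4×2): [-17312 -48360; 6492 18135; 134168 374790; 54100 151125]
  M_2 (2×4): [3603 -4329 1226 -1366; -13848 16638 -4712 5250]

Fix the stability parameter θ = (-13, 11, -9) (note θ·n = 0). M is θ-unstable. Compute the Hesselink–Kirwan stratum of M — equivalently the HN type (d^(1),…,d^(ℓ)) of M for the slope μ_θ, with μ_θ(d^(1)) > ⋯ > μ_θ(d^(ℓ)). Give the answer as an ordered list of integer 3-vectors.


Via rank(M_{q-1}∘⋯∘M_p): M ≅ I[1,1], I[1,3], I[2,2]^2, I[2,3].
μ_θ-semistable layers: μ^(1)=11; μ^(2)=1; μ^(3)=-13

((0, 2, 0); (0, 2, 2); (2, 0, 0))


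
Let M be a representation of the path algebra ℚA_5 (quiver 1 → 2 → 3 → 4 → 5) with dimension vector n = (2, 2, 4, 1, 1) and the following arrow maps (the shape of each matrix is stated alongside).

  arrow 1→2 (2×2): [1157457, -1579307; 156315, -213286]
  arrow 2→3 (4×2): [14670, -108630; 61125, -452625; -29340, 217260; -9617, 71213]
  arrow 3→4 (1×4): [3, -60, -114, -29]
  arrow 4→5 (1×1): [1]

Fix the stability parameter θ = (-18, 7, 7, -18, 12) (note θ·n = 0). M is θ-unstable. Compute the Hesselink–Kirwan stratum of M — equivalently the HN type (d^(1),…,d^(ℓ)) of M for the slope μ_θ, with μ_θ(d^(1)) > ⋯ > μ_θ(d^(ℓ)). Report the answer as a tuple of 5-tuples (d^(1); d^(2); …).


Via rank(M_{q-1}∘⋯∘M_p): M ≅ I[1,2], I[1,5], I[3,3]^3.
μ_θ-semistable layers: μ^(1)=12; μ^(2)=7; μ^(3)=-4/3; μ^(4)=-18

((0, 0, 0, 0, 1); (0, 1, 3, 0, 0); (0, 1, 1, 1, 0); (2, 0, 0, 0, 0))


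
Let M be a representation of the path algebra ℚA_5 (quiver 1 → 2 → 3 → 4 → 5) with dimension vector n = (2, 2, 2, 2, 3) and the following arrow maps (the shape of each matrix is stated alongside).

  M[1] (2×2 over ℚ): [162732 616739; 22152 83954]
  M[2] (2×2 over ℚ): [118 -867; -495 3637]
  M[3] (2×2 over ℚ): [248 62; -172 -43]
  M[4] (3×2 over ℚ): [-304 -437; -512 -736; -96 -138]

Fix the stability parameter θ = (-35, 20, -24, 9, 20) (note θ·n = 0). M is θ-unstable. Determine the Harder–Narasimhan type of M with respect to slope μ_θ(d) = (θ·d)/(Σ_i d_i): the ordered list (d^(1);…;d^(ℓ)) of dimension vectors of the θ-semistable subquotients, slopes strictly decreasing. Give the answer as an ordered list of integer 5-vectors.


Barcode: M ≅ I[1,1], I[1,5], I[2,3], I[4,4], I[5,5]^2. HN layers by μ_θ (4 steps, strictly decreasing):
  μ^(1)=20; μ^(2)=9; μ^(3)=-2; μ^(4)=-35

((0, 0, 0, 0, 3); (0, 0, 0, 2, 0); (0, 2, 2, 0, 0); (2, 0, 0, 0, 0))


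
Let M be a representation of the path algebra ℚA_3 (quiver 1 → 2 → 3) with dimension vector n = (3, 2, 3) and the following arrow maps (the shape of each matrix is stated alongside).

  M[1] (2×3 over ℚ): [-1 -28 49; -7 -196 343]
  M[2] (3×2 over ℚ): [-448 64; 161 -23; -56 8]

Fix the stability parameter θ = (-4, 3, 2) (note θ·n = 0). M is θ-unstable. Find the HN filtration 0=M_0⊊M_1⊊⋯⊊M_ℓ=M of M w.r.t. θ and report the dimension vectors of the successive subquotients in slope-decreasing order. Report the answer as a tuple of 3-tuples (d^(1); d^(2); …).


Interval decomposition of M: I[1,1]^2, I[1,2], I[2,3], I[3,3]^2.
HN type (ℓ=4): μ^(1)=3; μ^(2)=5/2; μ^(3)=2; μ^(4)=-4

((0, 1, 0); (0, 1, 1); (0, 0, 2); (3, 0, 0))


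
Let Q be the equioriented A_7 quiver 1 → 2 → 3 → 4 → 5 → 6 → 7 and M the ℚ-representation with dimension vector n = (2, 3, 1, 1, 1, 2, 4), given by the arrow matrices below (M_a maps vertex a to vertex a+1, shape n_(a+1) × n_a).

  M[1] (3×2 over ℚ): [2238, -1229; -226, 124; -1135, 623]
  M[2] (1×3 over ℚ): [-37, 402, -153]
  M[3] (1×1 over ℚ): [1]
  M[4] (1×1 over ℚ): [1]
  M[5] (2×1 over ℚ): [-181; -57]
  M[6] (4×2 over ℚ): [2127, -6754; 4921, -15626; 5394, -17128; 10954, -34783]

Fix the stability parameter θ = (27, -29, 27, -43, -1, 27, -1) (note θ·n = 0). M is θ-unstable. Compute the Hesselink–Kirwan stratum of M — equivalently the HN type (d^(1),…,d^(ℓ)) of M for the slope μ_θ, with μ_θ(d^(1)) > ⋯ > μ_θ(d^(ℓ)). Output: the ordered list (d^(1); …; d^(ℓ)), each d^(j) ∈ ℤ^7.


Via rank(M_{q-1}∘⋯∘M_p): M ≅ I[1,2], I[1,7], I[2,2], I[6,7], I[7,7]^2.
μ_θ-semistable layers: μ^(1)=13; μ^(2)=-1; μ^(3)=-9/2; μ^(4)=-29

((0, 0, 0, 0, 0, 2, 2); (1, 1, 0, 0, 1, 0, 2); (1, 1, 1, 1, 0, 0, 0); (0, 1, 0, 0, 0, 0, 0))


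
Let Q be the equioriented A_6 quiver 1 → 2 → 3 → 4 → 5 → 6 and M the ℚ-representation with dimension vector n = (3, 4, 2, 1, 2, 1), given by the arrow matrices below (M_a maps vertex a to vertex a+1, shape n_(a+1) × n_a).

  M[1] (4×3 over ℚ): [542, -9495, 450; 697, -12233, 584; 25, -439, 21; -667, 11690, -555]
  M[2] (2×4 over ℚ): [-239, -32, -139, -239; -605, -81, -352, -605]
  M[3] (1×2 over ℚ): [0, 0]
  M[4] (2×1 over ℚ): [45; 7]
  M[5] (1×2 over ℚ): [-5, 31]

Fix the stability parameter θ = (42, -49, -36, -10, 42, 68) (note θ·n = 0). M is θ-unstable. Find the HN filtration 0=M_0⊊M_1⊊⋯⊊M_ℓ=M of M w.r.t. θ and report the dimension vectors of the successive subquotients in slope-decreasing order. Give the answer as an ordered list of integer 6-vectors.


Via rank(M_{q-1}∘⋯∘M_p): M ≅ I[1,2]^2, I[1,3], I[2,3], I[4,6], I[5,5].
μ_θ-semistable layers: μ^(1)=68; μ^(2)=42; μ^(3)=-7/2; μ^(4)=-10; μ^(5)=-43/3; μ^(6)=-36; μ^(7)=-49

((0, 0, 0, 0, 0, 1); (0, 0, 0, 0, 2, 0); (2, 2, 0, 0, 0, 0); (0, 0, 0, 1, 0, 0); (1, 1, 1, 0, 0, 0); (0, 0, 1, 0, 0, 0); (0, 1, 0, 0, 0, 0))


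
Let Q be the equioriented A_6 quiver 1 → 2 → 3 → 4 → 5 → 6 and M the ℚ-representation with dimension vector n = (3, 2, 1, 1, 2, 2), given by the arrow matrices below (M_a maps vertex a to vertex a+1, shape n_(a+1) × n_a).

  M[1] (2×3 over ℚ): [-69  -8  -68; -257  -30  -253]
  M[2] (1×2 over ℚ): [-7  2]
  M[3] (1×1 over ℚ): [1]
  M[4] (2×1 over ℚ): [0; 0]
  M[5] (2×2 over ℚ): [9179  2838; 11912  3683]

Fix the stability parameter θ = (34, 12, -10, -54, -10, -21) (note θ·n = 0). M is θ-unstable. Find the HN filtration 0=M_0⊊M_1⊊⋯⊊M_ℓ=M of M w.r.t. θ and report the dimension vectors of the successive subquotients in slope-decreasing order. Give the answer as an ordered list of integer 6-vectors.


Via rank(M_{q-1}∘⋯∘M_p): M ≅ I[1,1], I[1,2], I[1,4], I[5,6]^2.
μ_θ-semistable layers: μ^(1)=34; μ^(2)=23; μ^(3)=-9/2; μ^(4)=-31/2

((1, 0, 0, 0, 0, 0); (1, 1, 0, 0, 0, 0); (1, 1, 1, 1, 0, 0); (0, 0, 0, 0, 2, 2))


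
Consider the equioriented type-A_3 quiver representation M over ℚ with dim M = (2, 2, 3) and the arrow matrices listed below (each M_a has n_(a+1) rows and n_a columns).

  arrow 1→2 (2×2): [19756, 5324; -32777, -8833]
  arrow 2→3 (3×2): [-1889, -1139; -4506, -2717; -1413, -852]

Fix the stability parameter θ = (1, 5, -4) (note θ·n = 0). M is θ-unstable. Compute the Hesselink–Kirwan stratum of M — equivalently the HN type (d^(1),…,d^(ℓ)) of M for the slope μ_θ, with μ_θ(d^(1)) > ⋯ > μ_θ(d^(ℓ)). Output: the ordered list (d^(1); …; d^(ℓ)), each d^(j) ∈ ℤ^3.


Via rank(M_{q-1}∘⋯∘M_p): M ≅ I[1,1], I[1,3], I[2,3], I[3,3].
μ_θ-semistable layers: μ^(1)=1; μ^(2)=2/3; μ^(3)=1/2; μ^(4)=-4

((1, 0, 0); (1, 1, 1); (0, 1, 1); (0, 0, 1))


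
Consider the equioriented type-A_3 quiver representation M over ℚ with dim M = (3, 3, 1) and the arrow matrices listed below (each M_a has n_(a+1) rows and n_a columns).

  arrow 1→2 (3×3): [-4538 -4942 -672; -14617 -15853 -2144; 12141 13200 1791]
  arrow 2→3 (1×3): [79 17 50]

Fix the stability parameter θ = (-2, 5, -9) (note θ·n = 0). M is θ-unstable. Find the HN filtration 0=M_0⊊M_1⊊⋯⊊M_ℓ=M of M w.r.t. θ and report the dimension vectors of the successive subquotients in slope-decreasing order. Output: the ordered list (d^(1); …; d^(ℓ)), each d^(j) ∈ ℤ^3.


Interval decomposition of M: I[1,2]^2, I[1,3].
HN type (ℓ=2): μ^(1)=5; μ^(2)=-2

((0, 2, 0); (3, 1, 1))


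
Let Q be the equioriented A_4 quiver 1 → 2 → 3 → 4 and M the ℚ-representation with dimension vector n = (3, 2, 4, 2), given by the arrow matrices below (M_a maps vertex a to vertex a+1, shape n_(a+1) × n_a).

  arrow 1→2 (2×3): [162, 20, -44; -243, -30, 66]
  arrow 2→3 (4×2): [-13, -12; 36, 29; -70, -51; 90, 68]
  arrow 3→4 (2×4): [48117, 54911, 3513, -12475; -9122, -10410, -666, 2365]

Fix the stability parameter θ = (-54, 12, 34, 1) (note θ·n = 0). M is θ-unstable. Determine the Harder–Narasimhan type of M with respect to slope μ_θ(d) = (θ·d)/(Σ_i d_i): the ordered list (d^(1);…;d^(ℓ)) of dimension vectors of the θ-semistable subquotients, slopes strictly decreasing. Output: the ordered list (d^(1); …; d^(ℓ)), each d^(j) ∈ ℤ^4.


Barcode: M ≅ I[1,1]^2, I[1,4], I[2,4], I[3,3]^2. HN layers by μ_θ (4 steps, strictly decreasing):
  μ^(1)=34; μ^(2)=35/2; μ^(3)=12; μ^(4)=-54

((0, 0, 2, 0); (0, 0, 2, 2); (0, 2, 0, 0); (3, 0, 0, 0))


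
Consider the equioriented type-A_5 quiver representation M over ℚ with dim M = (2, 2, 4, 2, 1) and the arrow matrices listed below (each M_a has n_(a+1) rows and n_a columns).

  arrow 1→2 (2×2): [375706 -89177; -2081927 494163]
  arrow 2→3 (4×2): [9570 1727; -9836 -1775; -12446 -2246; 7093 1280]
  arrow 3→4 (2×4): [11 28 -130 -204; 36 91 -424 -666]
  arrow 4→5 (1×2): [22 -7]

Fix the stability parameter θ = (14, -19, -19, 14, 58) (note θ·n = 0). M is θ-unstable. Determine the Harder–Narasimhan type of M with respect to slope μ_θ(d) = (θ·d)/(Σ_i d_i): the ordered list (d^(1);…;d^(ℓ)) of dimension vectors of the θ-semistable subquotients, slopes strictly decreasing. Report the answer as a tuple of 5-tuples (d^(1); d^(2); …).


Via rank(M_{q-1}∘⋯∘M_p): M ≅ I[1,3], I[1,5], I[3,3], I[3,4].
μ_θ-semistable layers: μ^(1)=58; μ^(2)=14; μ^(3)=-8; μ^(4)=-19

((0, 0, 0, 0, 1); (0, 0, 0, 2, 0); (2, 2, 2, 0, 0); (0, 0, 2, 0, 0))


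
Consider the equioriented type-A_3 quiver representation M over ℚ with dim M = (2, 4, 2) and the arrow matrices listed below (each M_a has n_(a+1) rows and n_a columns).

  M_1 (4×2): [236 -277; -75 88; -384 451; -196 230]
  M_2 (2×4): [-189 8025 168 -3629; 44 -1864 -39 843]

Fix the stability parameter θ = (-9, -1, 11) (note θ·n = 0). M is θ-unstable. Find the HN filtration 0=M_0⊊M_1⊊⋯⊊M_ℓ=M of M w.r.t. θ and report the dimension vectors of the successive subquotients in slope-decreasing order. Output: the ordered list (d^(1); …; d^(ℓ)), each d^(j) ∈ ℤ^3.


Interval decomposition of M: I[1,3]^2, I[2,2]^2.
HN type (ℓ=3): μ^(1)=11; μ^(2)=-1; μ^(3)=-9

((0, 0, 2); (0, 4, 0); (2, 0, 0))


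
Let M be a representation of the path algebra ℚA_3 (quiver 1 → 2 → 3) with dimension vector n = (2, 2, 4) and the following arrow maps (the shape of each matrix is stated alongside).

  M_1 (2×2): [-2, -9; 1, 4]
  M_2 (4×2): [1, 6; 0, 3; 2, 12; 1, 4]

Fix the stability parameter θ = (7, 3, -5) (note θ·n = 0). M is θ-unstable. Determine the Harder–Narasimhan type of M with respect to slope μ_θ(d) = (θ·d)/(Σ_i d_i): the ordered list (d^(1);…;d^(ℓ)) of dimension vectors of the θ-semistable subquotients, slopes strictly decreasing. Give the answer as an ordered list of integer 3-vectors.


Interval decomposition of M: I[1,3]^2, I[3,3]^2.
HN type (ℓ=2): μ^(1)=5/3; μ^(2)=-5

((2, 2, 2); (0, 0, 2))


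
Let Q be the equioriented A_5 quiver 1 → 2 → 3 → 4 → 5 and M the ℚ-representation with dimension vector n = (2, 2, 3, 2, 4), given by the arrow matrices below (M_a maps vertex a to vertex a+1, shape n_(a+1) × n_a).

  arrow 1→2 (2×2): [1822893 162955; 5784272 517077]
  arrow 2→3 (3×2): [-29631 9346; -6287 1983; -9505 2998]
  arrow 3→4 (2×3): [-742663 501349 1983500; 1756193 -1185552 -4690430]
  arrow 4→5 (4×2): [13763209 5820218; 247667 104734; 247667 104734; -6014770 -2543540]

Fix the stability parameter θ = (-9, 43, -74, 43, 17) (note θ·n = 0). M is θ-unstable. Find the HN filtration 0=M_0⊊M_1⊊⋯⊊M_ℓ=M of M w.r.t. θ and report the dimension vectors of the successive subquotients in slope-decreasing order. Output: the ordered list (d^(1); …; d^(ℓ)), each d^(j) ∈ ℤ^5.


Interval decomposition of M: I[1,4], I[1,5], I[3,3], I[5,5]^3.
HN type (ℓ=5): μ^(1)=43; μ^(2)=30; μ^(3)=17; μ^(4)=-40/3; μ^(5)=-74

((0, 0, 0, 1, 0); (0, 0, 0, 1, 1); (0, 0, 0, 0, 3); (2, 2, 2, 0, 0); (0, 0, 1, 0, 0))


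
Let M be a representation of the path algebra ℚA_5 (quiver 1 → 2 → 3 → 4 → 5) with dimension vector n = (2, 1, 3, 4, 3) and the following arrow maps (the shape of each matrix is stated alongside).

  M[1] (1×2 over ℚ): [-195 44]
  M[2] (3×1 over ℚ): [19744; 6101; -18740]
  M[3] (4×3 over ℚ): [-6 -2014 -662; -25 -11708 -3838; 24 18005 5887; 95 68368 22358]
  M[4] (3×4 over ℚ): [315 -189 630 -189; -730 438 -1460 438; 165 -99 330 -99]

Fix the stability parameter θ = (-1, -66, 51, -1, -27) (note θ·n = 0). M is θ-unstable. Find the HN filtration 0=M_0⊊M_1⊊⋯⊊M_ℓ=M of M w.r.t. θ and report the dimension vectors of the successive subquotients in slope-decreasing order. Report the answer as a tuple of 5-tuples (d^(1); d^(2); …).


Interval decomposition of M: I[1,1], I[1,4], I[3,3], I[3,4], I[4,4], I[4,5], I[5,5]^2.
HN type (ℓ=6): μ^(1)=51; μ^(2)=25; μ^(3)=-1; μ^(4)=-14; μ^(5)=-27; μ^(6)=-67/2

((0, 0, 1, 0, 0); (0, 0, 2, 2, 0); (1, 0, 0, 1, 0); (0, 0, 0, 1, 1); (0, 0, 0, 0, 2); (1, 1, 0, 0, 0))


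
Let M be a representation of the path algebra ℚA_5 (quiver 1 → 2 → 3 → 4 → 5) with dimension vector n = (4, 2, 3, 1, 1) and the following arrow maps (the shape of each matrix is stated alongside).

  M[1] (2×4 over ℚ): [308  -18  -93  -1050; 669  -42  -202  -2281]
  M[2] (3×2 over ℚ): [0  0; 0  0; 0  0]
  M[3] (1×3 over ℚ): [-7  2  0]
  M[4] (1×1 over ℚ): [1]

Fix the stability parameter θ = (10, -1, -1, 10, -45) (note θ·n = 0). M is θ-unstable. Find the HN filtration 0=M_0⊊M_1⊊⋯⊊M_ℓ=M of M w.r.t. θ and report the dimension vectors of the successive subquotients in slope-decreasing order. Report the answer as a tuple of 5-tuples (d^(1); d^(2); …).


Interval decomposition of M: I[1,1]^2, I[1,2]^2, I[3,3]^2, I[3,5].
HN type (ℓ=4): μ^(1)=10; μ^(2)=9/2; μ^(3)=-1; μ^(4)=-12

((2, 0, 0, 0, 0); (2, 2, 0, 0, 0); (0, 0, 2, 0, 0); (0, 0, 1, 1, 1))


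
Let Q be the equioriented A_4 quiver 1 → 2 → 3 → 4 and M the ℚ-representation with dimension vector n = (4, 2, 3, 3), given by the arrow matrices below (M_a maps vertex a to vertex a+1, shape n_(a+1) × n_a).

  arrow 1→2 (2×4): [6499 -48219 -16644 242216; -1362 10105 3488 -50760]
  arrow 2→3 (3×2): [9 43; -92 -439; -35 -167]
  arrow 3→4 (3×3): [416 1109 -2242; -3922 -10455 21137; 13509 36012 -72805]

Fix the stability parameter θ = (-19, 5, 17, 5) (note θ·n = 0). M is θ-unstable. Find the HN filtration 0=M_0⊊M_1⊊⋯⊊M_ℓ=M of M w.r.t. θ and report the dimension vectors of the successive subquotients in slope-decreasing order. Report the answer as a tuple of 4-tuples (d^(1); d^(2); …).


Interval decomposition of M: I[1,1]^2, I[1,4]^2, I[3,4].
HN type (ℓ=3): μ^(1)=11; μ^(2)=5; μ^(3)=-19

((0, 0, 3, 3); (0, 2, 0, 0); (4, 0, 0, 0))


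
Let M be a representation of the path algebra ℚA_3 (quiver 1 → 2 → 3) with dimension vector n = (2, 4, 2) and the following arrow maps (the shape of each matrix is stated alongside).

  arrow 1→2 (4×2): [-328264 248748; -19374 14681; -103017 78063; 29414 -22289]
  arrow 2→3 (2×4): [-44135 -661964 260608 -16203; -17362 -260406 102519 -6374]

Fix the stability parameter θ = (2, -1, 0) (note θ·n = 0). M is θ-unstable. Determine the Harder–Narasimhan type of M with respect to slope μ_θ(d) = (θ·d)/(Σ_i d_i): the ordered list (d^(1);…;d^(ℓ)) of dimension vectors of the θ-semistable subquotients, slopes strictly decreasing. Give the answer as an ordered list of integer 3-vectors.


Interval decomposition of M: I[1,3]^2, I[2,2]^2.
HN type (ℓ=2): μ^(1)=1/3; μ^(2)=-1

((2, 2, 2); (0, 2, 0))


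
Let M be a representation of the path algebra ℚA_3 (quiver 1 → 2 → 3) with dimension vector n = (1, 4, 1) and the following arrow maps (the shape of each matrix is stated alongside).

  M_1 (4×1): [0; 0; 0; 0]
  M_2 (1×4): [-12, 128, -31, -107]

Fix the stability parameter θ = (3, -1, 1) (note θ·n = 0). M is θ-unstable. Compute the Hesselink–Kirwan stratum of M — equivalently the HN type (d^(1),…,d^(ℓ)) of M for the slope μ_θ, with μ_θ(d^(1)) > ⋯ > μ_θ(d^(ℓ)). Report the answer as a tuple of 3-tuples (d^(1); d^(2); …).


Via rank(M_{q-1}∘⋯∘M_p): M ≅ I[1,1], I[2,2]^3, I[2,3].
μ_θ-semistable layers: μ^(1)=3; μ^(2)=1; μ^(3)=-1

((1, 0, 0); (0, 0, 1); (0, 4, 0))


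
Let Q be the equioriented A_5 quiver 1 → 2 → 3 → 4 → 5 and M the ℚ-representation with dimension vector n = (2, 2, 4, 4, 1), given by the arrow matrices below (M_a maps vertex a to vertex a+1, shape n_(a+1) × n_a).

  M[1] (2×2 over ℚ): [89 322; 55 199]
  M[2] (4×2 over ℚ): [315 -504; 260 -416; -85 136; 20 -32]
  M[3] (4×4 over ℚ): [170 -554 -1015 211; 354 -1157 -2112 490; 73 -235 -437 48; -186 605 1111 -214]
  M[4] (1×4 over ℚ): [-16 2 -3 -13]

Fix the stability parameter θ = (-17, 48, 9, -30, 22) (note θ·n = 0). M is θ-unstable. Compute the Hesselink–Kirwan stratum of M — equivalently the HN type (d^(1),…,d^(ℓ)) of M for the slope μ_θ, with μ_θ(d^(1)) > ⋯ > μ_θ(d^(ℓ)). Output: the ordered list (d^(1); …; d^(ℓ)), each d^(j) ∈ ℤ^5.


Interval decomposition of M: I[1,2], I[1,5], I[3,4]^3.
HN type (ℓ=5): μ^(1)=48; μ^(2)=22; μ^(3)=9; μ^(4)=-21/2; μ^(5)=-17

((0, 1, 0, 0, 0); (0, 0, 0, 0, 1); (0, 1, 1, 1, 0); (0, 0, 3, 3, 0); (2, 0, 0, 0, 0))


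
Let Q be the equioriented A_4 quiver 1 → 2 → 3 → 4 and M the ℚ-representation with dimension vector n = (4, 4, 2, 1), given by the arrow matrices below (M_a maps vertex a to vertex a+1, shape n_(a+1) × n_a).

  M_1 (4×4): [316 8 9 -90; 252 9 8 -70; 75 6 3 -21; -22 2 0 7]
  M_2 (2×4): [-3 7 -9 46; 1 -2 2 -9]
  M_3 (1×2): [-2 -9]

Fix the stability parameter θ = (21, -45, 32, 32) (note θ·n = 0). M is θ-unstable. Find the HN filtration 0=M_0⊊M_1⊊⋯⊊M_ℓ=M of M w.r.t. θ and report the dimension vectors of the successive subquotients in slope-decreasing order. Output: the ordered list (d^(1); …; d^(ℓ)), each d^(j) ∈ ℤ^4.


Interval decomposition of M: I[1,2]^2, I[1,3], I[1,4].
HN type (ℓ=2): μ^(1)=32; μ^(2)=-12

((0, 0, 2, 1); (4, 4, 0, 0))


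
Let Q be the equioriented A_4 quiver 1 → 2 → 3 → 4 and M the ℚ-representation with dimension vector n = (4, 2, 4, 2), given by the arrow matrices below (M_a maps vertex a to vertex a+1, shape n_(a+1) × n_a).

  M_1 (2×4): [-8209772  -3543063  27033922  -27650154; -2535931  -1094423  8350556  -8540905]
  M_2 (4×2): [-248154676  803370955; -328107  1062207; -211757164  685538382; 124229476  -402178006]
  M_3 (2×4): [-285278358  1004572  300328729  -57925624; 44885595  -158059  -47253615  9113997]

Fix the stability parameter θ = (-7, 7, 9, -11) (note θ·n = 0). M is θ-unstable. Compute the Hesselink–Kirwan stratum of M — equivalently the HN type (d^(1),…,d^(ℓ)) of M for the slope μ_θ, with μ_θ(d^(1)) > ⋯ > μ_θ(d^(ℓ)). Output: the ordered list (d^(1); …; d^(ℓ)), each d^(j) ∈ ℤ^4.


Barcode: M ≅ I[1,1]^2, I[1,3], I[1,4], I[3,3], I[3,4]. HN layers by μ_θ (5 steps, strictly decreasing):
  μ^(1)=9; μ^(2)=7; μ^(3)=5/3; μ^(4)=-1; μ^(5)=-7

((0, 0, 2, 0); (0, 1, 0, 0); (0, 1, 1, 1); (0, 0, 1, 1); (4, 0, 0, 0))


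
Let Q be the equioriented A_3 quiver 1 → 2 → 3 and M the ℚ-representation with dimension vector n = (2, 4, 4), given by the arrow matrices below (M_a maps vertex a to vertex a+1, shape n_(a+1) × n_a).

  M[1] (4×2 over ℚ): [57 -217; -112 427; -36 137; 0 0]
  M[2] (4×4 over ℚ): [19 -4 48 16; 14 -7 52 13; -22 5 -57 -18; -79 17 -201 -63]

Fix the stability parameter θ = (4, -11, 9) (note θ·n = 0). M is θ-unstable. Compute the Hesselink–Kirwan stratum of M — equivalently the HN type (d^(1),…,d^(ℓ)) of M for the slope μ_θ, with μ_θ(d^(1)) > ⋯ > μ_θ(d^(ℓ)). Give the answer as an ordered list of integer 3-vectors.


Barcode: M ≅ I[1,3]^2, I[2,3]^2. HN layers by μ_θ (3 steps, strictly decreasing):
  μ^(1)=9; μ^(2)=-7/2; μ^(3)=-11

((0, 0, 4); (2, 2, 0); (0, 2, 0))


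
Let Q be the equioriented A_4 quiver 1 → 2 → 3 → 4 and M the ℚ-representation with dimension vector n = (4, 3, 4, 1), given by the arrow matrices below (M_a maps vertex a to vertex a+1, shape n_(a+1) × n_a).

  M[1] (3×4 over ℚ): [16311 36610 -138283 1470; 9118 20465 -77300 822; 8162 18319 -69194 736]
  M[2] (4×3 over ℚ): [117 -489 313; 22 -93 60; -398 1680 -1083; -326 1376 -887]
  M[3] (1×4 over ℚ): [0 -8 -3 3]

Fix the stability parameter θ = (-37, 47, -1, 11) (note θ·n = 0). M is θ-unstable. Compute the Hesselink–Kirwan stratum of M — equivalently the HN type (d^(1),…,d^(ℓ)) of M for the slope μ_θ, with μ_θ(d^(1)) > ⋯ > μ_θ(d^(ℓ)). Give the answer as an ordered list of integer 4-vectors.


Barcode: M ≅ I[1,1], I[1,3]^2, I[1,4], I[3,3]. HN layers by μ_θ (4 steps, strictly decreasing):
  μ^(1)=23; μ^(2)=19; μ^(3)=-1; μ^(4)=-37

((0, 2, 2, 0); (0, 1, 1, 1); (0, 0, 1, 0); (4, 0, 0, 0))


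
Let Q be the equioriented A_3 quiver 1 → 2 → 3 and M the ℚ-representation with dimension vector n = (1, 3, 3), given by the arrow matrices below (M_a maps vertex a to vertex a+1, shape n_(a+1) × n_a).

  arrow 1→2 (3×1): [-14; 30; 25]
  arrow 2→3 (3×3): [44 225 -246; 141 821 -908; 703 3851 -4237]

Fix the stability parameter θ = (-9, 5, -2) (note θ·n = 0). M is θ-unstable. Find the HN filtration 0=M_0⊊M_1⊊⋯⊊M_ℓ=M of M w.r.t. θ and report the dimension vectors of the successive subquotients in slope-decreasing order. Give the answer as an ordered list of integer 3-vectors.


Via rank(M_{q-1}∘⋯∘M_p): M ≅ I[1,3], I[2,3]^2.
μ_θ-semistable layers: μ^(1)=3/2; μ^(2)=-9

((0, 3, 3); (1, 0, 0))


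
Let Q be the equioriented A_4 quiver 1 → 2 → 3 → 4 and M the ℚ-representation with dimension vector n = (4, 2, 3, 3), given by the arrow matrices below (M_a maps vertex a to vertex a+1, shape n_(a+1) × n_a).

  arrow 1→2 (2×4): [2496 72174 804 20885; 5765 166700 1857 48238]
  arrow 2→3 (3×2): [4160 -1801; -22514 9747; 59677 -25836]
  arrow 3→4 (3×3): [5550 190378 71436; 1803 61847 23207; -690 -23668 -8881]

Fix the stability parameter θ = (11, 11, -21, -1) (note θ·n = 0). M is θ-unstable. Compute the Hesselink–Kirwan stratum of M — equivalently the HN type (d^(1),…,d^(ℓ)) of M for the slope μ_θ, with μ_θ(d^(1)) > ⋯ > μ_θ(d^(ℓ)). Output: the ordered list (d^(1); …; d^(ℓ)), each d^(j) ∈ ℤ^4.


Via rank(M_{q-1}∘⋯∘M_p): M ≅ I[1,1]^2, I[1,3], I[1,4], I[3,4], I[4,4].
μ_θ-semistable layers: μ^(1)=11; μ^(2)=1/3; μ^(3)=0; μ^(4)=-1; μ^(5)=-21

((2, 0, 0, 0); (1, 1, 1, 0); (1, 1, 1, 1); (0, 0, 0, 2); (0, 0, 1, 0))


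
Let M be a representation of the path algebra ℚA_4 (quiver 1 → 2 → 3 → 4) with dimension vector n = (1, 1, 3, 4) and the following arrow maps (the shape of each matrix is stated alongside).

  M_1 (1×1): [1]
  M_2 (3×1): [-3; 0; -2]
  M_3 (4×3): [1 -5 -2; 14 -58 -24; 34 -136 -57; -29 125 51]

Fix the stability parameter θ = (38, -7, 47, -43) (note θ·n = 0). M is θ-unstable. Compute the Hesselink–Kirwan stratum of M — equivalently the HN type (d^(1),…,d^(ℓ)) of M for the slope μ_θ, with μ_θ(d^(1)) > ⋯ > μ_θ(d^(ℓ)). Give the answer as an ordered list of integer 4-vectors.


Interval decomposition of M: I[1,4], I[3,4]^2, I[4,4].
HN type (ℓ=3): μ^(1)=35/4; μ^(2)=2; μ^(3)=-43

((1, 1, 1, 1); (0, 0, 2, 2); (0, 0, 0, 1))


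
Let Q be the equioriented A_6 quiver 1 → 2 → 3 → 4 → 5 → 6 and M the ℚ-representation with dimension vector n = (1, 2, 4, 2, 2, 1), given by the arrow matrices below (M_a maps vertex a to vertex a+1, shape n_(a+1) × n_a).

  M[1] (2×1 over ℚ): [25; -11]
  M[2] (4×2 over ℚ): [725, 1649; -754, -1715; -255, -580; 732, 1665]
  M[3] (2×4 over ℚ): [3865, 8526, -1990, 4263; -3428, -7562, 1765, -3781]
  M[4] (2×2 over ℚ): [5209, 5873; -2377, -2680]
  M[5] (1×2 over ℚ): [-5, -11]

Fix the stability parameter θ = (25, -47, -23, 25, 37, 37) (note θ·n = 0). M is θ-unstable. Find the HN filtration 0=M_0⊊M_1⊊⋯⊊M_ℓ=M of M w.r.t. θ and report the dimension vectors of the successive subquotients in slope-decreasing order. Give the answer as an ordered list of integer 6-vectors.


Interval decomposition of M: I[1,5], I[2,6], I[3,3]^2.
HN type (ℓ=5): μ^(1)=37; μ^(2)=25; μ^(3)=-15; μ^(4)=-23; μ^(5)=-47

((0, 0, 0, 0, 2, 1); (0, 0, 0, 2, 0, 0); (1, 1, 1, 0, 0, 0); (0, 0, 3, 0, 0, 0); (0, 1, 0, 0, 0, 0))
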